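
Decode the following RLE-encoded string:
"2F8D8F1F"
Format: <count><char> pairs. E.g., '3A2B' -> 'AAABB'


Expanding each <count><char> pair:
  2F -> 'FF'
  8D -> 'DDDDDDDD'
  8F -> 'FFFFFFFF'
  1F -> 'F'

Decoded = FFDDDDDDDDFFFFFFFFF


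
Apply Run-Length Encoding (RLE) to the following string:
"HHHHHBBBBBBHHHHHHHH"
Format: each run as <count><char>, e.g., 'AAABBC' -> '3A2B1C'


Scanning runs left to right:
  i=0: run of 'H' x 5 -> '5H'
  i=5: run of 'B' x 6 -> '6B'
  i=11: run of 'H' x 8 -> '8H'

RLE = 5H6B8H


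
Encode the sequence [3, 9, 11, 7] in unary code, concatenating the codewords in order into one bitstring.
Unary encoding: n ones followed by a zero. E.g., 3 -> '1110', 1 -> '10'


Encode each number as n ones followed by a terminating 0:
  3 -> 1110 (4 bits)
  9 -> 1111111110 (10 bits)
  11 -> 111111111110 (12 bits)
  7 -> 11111110 (8 bits)
Total length = 4 + 10 + 12 + 8 = 34 bits.

Unary([3, 9, 11, 7]) = 1110111111111011111111111011111110 (34 bits)


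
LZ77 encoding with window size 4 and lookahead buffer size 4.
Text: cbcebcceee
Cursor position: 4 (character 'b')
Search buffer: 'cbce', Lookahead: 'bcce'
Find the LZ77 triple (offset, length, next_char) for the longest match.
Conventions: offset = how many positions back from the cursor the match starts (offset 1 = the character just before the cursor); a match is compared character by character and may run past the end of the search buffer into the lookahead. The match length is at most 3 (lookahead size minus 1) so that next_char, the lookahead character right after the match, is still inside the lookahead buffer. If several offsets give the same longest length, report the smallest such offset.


Try each offset into the search buffer:
  offset=1 (pos 3, char 'e'): match length 0
  offset=2 (pos 2, char 'c'): match length 0
  offset=3 (pos 1, char 'b'): match length 2
  offset=4 (pos 0, char 'c'): match length 0
Longest match has length 2 at offset 3.
next_char = character at position 4 + 2 = 6 -> 'c'

Best match: offset=3, length=2 (matching 'bc' starting at position 1)
LZ77 triple: (3, 2, 'c')


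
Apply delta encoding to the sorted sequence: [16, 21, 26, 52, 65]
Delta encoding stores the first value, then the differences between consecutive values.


First value: 16
Deltas:
  21 - 16 = 5
  26 - 21 = 5
  52 - 26 = 26
  65 - 52 = 13


Delta encoded: [16, 5, 5, 26, 13]


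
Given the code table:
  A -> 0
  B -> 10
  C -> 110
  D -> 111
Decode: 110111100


Decoding:
110 -> C
111 -> D
10 -> B
0 -> A


Result: CDBA


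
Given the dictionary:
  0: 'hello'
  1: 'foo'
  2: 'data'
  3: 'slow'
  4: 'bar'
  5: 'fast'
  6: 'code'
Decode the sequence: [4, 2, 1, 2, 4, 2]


Look up each index in the dictionary:
  4 -> 'bar'
  2 -> 'data'
  1 -> 'foo'
  2 -> 'data'
  4 -> 'bar'
  2 -> 'data'

Decoded: "bar data foo data bar data"


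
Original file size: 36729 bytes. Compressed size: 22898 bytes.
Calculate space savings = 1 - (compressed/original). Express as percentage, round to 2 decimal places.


ratio = compressed/original = 22898/36729 = 0.623431
savings = 1 - ratio = 1 - 0.623431 = 0.376569
as a percentage: 0.376569 * 100 = 37.66%

Space savings = 1 - 22898/36729 = 37.66%


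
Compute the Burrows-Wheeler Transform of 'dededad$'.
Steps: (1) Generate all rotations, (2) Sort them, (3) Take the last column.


Rotations (sorted):
  0: $dededad -> last char: d
  1: ad$deded -> last char: d
  2: d$dededa -> last char: a
  3: dad$dede -> last char: e
  4: dedad$de -> last char: e
  5: dededad$ -> last char: $
  6: edad$ded -> last char: d
  7: ededad$d -> last char: d


BWT = ddaee$dd


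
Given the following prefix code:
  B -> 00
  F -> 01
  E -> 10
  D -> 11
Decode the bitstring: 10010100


Decoding step by step:
Bits 10 -> E
Bits 01 -> F
Bits 01 -> F
Bits 00 -> B


Decoded message: EFFB


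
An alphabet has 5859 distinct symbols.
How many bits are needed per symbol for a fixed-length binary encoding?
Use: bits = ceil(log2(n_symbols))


log2(5859) = 12.5164
Bracket: 2^12 = 4096 < 5859 <= 2^13 = 8192
So ceil(log2(5859)) = 13

bits = ceil(log2(5859)) = ceil(12.5164) = 13 bits


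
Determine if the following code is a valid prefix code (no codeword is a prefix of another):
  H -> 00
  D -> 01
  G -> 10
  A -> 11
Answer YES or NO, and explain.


Checking each pair (does one codeword prefix another?):
  H='00' vs D='01': no prefix
  H='00' vs G='10': no prefix
  H='00' vs A='11': no prefix
  D='01' vs H='00': no prefix
  D='01' vs G='10': no prefix
  D='01' vs A='11': no prefix
  G='10' vs H='00': no prefix
  G='10' vs D='01': no prefix
  G='10' vs A='11': no prefix
  A='11' vs H='00': no prefix
  A='11' vs D='01': no prefix
  A='11' vs G='10': no prefix
No violation found over all pairs.

YES -- this is a valid prefix code. No codeword is a prefix of any other codeword.


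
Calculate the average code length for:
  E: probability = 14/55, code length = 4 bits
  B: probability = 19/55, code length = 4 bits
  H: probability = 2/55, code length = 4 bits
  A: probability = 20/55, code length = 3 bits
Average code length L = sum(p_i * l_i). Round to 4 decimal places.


Weighted contributions p_i * l_i:
  E: (14/55) * 4 = 56/55
  B: (19/55) * 4 = 76/55
  H: (2/55) * 4 = 8/55
  A: (20/55) * 3 = 60/55
Sum = (56 + 76 + 8 + 60)/55 = 200/55

L = 200/55 = 3.6364 bits/symbol


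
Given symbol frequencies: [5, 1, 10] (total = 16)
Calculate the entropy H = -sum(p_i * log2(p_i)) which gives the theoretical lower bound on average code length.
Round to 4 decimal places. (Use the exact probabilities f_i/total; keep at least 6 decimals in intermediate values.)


Per-symbol terms -p_i * log2(p_i) with p_i = f_i/16:
  p = 5/16 = 0.312500: log2(p) = -1.678072, -p*log2(p) = 0.524397
  p = 1/16 = 0.062500: log2(p) = -4.000000, -p*log2(p) = 0.250000
  p = 10/16 = 0.625000: log2(p) = -0.678072, -p*log2(p) = 0.423795
H = 0.524397 + 0.250000 + 0.423795 = 1.198192

H = 1.1982 bits/symbol


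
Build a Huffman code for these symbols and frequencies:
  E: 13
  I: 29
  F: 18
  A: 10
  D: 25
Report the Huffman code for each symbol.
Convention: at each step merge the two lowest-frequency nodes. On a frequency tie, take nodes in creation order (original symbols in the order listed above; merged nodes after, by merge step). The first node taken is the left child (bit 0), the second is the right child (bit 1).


Huffman tree construction:
Step 1: Merge A(10) + E(13) = 23
Step 2: Merge F(18) + (A+E)(23) = 41
Step 3: Merge D(25) + I(29) = 54
Step 4: Merge (F+(A+E))(41) + (D+I)(54) = 95
Read each symbol's code off the tree from the root (left child = 0, right child = 1).

Codes:
  E: 011 (length 3)
  I: 11 (length 2)
  F: 00 (length 2)
  A: 010 (length 3)
  D: 10 (length 2)
Average code length: 213/95 = 2.2421 bits/symbol


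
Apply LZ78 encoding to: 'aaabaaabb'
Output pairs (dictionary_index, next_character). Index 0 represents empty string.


LZ78 encoding steps:
Dictionary: {0: ''}
Step 1: w='' (idx 0), next='a' -> output (0, 'a'), add 'a' as idx 1
Step 2: w='a' (idx 1), next='a' -> output (1, 'a'), add 'aa' as idx 2
Step 3: w='' (idx 0), next='b' -> output (0, 'b'), add 'b' as idx 3
Step 4: w='aa' (idx 2), next='a' -> output (2, 'a'), add 'aaa' as idx 4
Step 5: w='b' (idx 3), next='b' -> output (3, 'b'), add 'bb' as idx 5


Encoded: [(0, 'a'), (1, 'a'), (0, 'b'), (2, 'a'), (3, 'b')]


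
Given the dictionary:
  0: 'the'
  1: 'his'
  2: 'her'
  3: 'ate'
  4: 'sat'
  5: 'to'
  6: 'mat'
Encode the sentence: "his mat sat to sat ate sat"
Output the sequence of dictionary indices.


Look up each word in the dictionary:
  'his' -> 1
  'mat' -> 6
  'sat' -> 4
  'to' -> 5
  'sat' -> 4
  'ate' -> 3
  'sat' -> 4

Encoded: [1, 6, 4, 5, 4, 3, 4]


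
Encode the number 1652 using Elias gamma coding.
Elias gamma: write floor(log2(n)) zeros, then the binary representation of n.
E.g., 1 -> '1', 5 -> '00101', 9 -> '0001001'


num_bits = floor(log2(1652)) + 1 = 11
leading_zeros = num_bits - 1 = 10
binary(1652) = 11001110100

Elias gamma(1652) = '0000000000' + '11001110100' = 000000000011001110100 (21 bits)


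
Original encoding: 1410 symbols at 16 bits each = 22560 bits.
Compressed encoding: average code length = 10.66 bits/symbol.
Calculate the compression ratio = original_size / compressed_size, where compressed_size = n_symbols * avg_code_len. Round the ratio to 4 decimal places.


original_size = n_symbols * orig_bits = 1410 * 16 = 22560 bits
compressed_size = n_symbols * avg_code_len = 1410 * 10.66 = 15030.6 bits
ratio = original_size / compressed_size = 22560 / 15030.6 = 1.5009

Compression ratio = 1.5009


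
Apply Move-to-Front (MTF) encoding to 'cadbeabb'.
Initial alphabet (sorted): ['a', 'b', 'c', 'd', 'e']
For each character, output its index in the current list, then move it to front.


MTF encoding:
'c': index 2 in ['a', 'b', 'c', 'd', 'e'] -> ['c', 'a', 'b', 'd', 'e']
'a': index 1 in ['c', 'a', 'b', 'd', 'e'] -> ['a', 'c', 'b', 'd', 'e']
'd': index 3 in ['a', 'c', 'b', 'd', 'e'] -> ['d', 'a', 'c', 'b', 'e']
'b': index 3 in ['d', 'a', 'c', 'b', 'e'] -> ['b', 'd', 'a', 'c', 'e']
'e': index 4 in ['b', 'd', 'a', 'c', 'e'] -> ['e', 'b', 'd', 'a', 'c']
'a': index 3 in ['e', 'b', 'd', 'a', 'c'] -> ['a', 'e', 'b', 'd', 'c']
'b': index 2 in ['a', 'e', 'b', 'd', 'c'] -> ['b', 'a', 'e', 'd', 'c']
'b': index 0 in ['b', 'a', 'e', 'd', 'c'] -> ['b', 'a', 'e', 'd', 'c']


Output: [2, 1, 3, 3, 4, 3, 2, 0]


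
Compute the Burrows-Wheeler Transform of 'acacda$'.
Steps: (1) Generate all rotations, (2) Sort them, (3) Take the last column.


Rotations (sorted):
  0: $acacda -> last char: a
  1: a$acacd -> last char: d
  2: acacda$ -> last char: $
  3: acda$ac -> last char: c
  4: cacda$a -> last char: a
  5: cda$aca -> last char: a
  6: da$acac -> last char: c


BWT = ad$caac


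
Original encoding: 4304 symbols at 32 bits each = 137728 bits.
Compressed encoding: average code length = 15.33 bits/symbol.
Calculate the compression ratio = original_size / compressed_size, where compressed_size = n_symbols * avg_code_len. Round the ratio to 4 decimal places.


original_size = n_symbols * orig_bits = 4304 * 32 = 137728 bits
compressed_size = n_symbols * avg_code_len = 4304 * 15.33 = 65980.32 bits
ratio = original_size / compressed_size = 137728 / 65980.32 = 2.0874

Compression ratio = 2.0874


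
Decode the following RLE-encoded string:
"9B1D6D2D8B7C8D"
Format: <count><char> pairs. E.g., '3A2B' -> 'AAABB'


Expanding each <count><char> pair:
  9B -> 'BBBBBBBBB'
  1D -> 'D'
  6D -> 'DDDDDD'
  2D -> 'DD'
  8B -> 'BBBBBBBB'
  7C -> 'CCCCCCC'
  8D -> 'DDDDDDDD'

Decoded = BBBBBBBBBDDDDDDDDDBBBBBBBBCCCCCCCDDDDDDDD


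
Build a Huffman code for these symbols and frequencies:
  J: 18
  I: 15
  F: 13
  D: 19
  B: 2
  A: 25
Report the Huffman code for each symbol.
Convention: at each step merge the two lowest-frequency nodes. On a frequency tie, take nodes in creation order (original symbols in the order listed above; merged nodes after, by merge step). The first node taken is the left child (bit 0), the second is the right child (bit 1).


Huffman tree construction:
Step 1: Merge B(2) + F(13) = 15
Step 2: Merge I(15) + (B+F)(15) = 30
Step 3: Merge J(18) + D(19) = 37
Step 4: Merge A(25) + (I+(B+F))(30) = 55
Step 5: Merge (J+D)(37) + (A+(I+(B+F)))(55) = 92
Read each symbol's code off the tree from the root (left child = 0, right child = 1).

Codes:
  J: 00 (length 2)
  I: 110 (length 3)
  F: 1111 (length 4)
  D: 01 (length 2)
  B: 1110 (length 4)
  A: 10 (length 2)
Average code length: 229/92 = 2.4891 bits/symbol


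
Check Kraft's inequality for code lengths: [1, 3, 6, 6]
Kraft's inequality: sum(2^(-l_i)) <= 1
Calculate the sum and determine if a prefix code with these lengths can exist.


Sum = 2^(-1) + 2^(-3) + 2^(-6) + 2^(-6)
    = 0.5 + 0.125 + 0.015625 + 0.015625
    = 42/64 = 0.65625
Since 0.65625 <= 1, Kraft's inequality IS satisfied.
A prefix code with these lengths CAN exist.

Kraft sum = 0.65625. Satisfied.


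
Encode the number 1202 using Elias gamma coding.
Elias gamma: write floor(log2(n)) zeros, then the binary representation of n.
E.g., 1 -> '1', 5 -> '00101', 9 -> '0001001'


num_bits = floor(log2(1202)) + 1 = 11
leading_zeros = num_bits - 1 = 10
binary(1202) = 10010110010

Elias gamma(1202) = '0000000000' + '10010110010' = 000000000010010110010 (21 bits)


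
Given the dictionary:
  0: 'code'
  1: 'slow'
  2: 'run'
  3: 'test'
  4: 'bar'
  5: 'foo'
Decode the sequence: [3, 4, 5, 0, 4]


Look up each index in the dictionary:
  3 -> 'test'
  4 -> 'bar'
  5 -> 'foo'
  0 -> 'code'
  4 -> 'bar'

Decoded: "test bar foo code bar"


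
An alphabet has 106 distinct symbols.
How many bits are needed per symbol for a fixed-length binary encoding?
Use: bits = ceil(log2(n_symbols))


log2(106) = 6.7279
Bracket: 2^6 = 64 < 106 <= 2^7 = 128
So ceil(log2(106)) = 7

bits = ceil(log2(106)) = ceil(6.7279) = 7 bits


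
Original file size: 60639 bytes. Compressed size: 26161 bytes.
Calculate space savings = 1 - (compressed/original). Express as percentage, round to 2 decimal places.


ratio = compressed/original = 26161/60639 = 0.431422
savings = 1 - ratio = 1 - 0.431422 = 0.568578
as a percentage: 0.568578 * 100 = 56.86%

Space savings = 1 - 26161/60639 = 56.86%


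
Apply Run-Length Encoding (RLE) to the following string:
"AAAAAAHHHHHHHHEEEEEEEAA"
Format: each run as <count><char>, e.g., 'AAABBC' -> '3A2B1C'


Scanning runs left to right:
  i=0: run of 'A' x 6 -> '6A'
  i=6: run of 'H' x 8 -> '8H'
  i=14: run of 'E' x 7 -> '7E'
  i=21: run of 'A' x 2 -> '2A'

RLE = 6A8H7E2A


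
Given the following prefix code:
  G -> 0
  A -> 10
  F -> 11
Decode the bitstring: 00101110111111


Decoding step by step:
Bits 0 -> G
Bits 0 -> G
Bits 10 -> A
Bits 11 -> F
Bits 10 -> A
Bits 11 -> F
Bits 11 -> F
Bits 11 -> F


Decoded message: GGAFAFFF


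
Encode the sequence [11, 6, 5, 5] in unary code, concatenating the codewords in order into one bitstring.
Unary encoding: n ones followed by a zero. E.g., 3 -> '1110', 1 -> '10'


Encode each number as n ones followed by a terminating 0:
  11 -> 111111111110 (12 bits)
  6 -> 1111110 (7 bits)
  5 -> 111110 (6 bits)
  5 -> 111110 (6 bits)
Total length = 12 + 7 + 6 + 6 = 31 bits.

Unary([11, 6, 5, 5]) = 1111111111101111110111110111110 (31 bits)


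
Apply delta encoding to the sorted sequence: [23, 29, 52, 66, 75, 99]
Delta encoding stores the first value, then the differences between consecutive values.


First value: 23
Deltas:
  29 - 23 = 6
  52 - 29 = 23
  66 - 52 = 14
  75 - 66 = 9
  99 - 75 = 24


Delta encoded: [23, 6, 23, 14, 9, 24]


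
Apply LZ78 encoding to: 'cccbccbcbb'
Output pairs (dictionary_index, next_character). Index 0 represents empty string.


LZ78 encoding steps:
Dictionary: {0: ''}
Step 1: w='' (idx 0), next='c' -> output (0, 'c'), add 'c' as idx 1
Step 2: w='c' (idx 1), next='c' -> output (1, 'c'), add 'cc' as idx 2
Step 3: w='' (idx 0), next='b' -> output (0, 'b'), add 'b' as idx 3
Step 4: w='cc' (idx 2), next='b' -> output (2, 'b'), add 'ccb' as idx 4
Step 5: w='c' (idx 1), next='b' -> output (1, 'b'), add 'cb' as idx 5
Step 6: w='b' (idx 3), end of input -> output (3, '')


Encoded: [(0, 'c'), (1, 'c'), (0, 'b'), (2, 'b'), (1, 'b'), (3, '')]


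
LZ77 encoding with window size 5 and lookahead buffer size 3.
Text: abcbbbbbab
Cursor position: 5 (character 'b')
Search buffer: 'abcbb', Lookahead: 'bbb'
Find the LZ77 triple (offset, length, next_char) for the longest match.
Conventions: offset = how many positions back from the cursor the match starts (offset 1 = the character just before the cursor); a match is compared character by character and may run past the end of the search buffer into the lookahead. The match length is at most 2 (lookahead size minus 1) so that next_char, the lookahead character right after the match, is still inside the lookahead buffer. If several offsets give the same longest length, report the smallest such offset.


Try each offset into the search buffer:
  offset=1 (pos 4, char 'b'): match length 2
  offset=2 (pos 3, char 'b'): match length 2
  offset=3 (pos 2, char 'c'): match length 0
  offset=4 (pos 1, char 'b'): match length 1
  offset=5 (pos 0, char 'a'): match length 0
Longest match has length 2, found at offsets 1, 2; take the smallest, offset 1.
next_char = character at position 5 + 2 = 7 -> 'b'

Best match: offset=1, length=2 (matching 'bb' starting at position 4)
LZ77 triple: (1, 2, 'b')


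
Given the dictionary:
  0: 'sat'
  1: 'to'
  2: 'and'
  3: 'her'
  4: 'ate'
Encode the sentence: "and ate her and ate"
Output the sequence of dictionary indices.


Look up each word in the dictionary:
  'and' -> 2
  'ate' -> 4
  'her' -> 3
  'and' -> 2
  'ate' -> 4

Encoded: [2, 4, 3, 2, 4]


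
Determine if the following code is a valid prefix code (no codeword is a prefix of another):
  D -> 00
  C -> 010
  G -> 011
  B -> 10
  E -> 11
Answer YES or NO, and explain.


Checking each pair (does one codeword prefix another?):
  D='00' vs C='010': no prefix
  D='00' vs G='011': no prefix
  D='00' vs B='10': no prefix
  D='00' vs E='11': no prefix
  C='010' vs D='00': no prefix
  C='010' vs G='011': no prefix
  C='010' vs B='10': no prefix
  C='010' vs E='11': no prefix
  G='011' vs D='00': no prefix
  G='011' vs C='010': no prefix
  G='011' vs B='10': no prefix
  G='011' vs E='11': no prefix
  B='10' vs D='00': no prefix
  B='10' vs C='010': no prefix
  B='10' vs G='011': no prefix
  B='10' vs E='11': no prefix
  E='11' vs D='00': no prefix
  E='11' vs C='010': no prefix
  E='11' vs G='011': no prefix
  E='11' vs B='10': no prefix
No violation found over all pairs.

YES -- this is a valid prefix code. No codeword is a prefix of any other codeword.


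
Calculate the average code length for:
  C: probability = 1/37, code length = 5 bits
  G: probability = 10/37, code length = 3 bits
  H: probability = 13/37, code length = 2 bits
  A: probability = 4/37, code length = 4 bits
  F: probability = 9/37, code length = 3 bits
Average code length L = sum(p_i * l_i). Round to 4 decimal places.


Weighted contributions p_i * l_i:
  C: (1/37) * 5 = 5/37
  G: (10/37) * 3 = 30/37
  H: (13/37) * 2 = 26/37
  A: (4/37) * 4 = 16/37
  F: (9/37) * 3 = 27/37
Sum = (5 + 30 + 26 + 16 + 27)/37 = 104/37

L = 104/37 = 2.8108 bits/symbol


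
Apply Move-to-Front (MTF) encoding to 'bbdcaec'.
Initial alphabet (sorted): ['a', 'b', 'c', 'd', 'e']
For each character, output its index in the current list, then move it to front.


MTF encoding:
'b': index 1 in ['a', 'b', 'c', 'd', 'e'] -> ['b', 'a', 'c', 'd', 'e']
'b': index 0 in ['b', 'a', 'c', 'd', 'e'] -> ['b', 'a', 'c', 'd', 'e']
'd': index 3 in ['b', 'a', 'c', 'd', 'e'] -> ['d', 'b', 'a', 'c', 'e']
'c': index 3 in ['d', 'b', 'a', 'c', 'e'] -> ['c', 'd', 'b', 'a', 'e']
'a': index 3 in ['c', 'd', 'b', 'a', 'e'] -> ['a', 'c', 'd', 'b', 'e']
'e': index 4 in ['a', 'c', 'd', 'b', 'e'] -> ['e', 'a', 'c', 'd', 'b']
'c': index 2 in ['e', 'a', 'c', 'd', 'b'] -> ['c', 'e', 'a', 'd', 'b']


Output: [1, 0, 3, 3, 3, 4, 2]


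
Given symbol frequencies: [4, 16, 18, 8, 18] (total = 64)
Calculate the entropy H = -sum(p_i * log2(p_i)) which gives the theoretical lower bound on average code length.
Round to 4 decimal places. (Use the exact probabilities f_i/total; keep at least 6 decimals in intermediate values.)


Per-symbol terms -p_i * log2(p_i) with p_i = f_i/64:
  p = 4/64 = 0.062500: log2(p) = -4.000000, -p*log2(p) = 0.250000
  p = 16/64 = 0.250000: log2(p) = -2.000000, -p*log2(p) = 0.500000
  p = 18/64 = 0.281250: log2(p) = -1.830075, -p*log2(p) = 0.514709
  p = 8/64 = 0.125000: log2(p) = -3.000000, -p*log2(p) = 0.375000
  p = 18/64 = 0.281250: log2(p) = -1.830075, -p*log2(p) = 0.514709
H = 0.250000 + 0.500000 + 0.514709 + 0.375000 + 0.514709 = 2.154418

H = 2.1544 bits/symbol


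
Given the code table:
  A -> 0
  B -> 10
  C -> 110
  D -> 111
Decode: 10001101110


Decoding:
10 -> B
0 -> A
0 -> A
110 -> C
111 -> D
0 -> A


Result: BAACDA


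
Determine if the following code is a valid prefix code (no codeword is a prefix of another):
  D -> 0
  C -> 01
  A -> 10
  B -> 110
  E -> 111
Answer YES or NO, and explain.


Checking each pair (does one codeword prefix another?):
  D='0' vs C='01': prefix -- VIOLATION

NO -- this is NOT a valid prefix code. D (0) is a prefix of C (01).


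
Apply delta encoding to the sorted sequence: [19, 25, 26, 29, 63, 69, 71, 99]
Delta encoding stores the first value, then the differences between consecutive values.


First value: 19
Deltas:
  25 - 19 = 6
  26 - 25 = 1
  29 - 26 = 3
  63 - 29 = 34
  69 - 63 = 6
  71 - 69 = 2
  99 - 71 = 28


Delta encoded: [19, 6, 1, 3, 34, 6, 2, 28]


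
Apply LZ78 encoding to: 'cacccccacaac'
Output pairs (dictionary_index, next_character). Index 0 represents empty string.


LZ78 encoding steps:
Dictionary: {0: ''}
Step 1: w='' (idx 0), next='c' -> output (0, 'c'), add 'c' as idx 1
Step 2: w='' (idx 0), next='a' -> output (0, 'a'), add 'a' as idx 2
Step 3: w='c' (idx 1), next='c' -> output (1, 'c'), add 'cc' as idx 3
Step 4: w='cc' (idx 3), next='c' -> output (3, 'c'), add 'ccc' as idx 4
Step 5: w='a' (idx 2), next='c' -> output (2, 'c'), add 'ac' as idx 5
Step 6: w='a' (idx 2), next='a' -> output (2, 'a'), add 'aa' as idx 6
Step 7: w='c' (idx 1), end of input -> output (1, '')


Encoded: [(0, 'c'), (0, 'a'), (1, 'c'), (3, 'c'), (2, 'c'), (2, 'a'), (1, '')]


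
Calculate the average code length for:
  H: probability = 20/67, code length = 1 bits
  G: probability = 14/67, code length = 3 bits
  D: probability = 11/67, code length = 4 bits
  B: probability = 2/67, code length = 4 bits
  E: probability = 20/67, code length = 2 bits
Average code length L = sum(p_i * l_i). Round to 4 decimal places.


Weighted contributions p_i * l_i:
  H: (20/67) * 1 = 20/67
  G: (14/67) * 3 = 42/67
  D: (11/67) * 4 = 44/67
  B: (2/67) * 4 = 8/67
  E: (20/67) * 2 = 40/67
Sum = (20 + 42 + 44 + 8 + 40)/67 = 154/67

L = 154/67 = 2.2985 bits/symbol


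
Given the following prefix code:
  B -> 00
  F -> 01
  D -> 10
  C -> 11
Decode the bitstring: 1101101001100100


Decoding step by step:
Bits 11 -> C
Bits 01 -> F
Bits 10 -> D
Bits 10 -> D
Bits 01 -> F
Bits 10 -> D
Bits 01 -> F
Bits 00 -> B


Decoded message: CFDDFDFB


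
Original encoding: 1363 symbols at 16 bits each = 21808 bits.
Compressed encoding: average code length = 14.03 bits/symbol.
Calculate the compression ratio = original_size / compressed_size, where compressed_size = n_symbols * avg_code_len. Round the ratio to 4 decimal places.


original_size = n_symbols * orig_bits = 1363 * 16 = 21808 bits
compressed_size = n_symbols * avg_code_len = 1363 * 14.03 = 19122.89 bits
ratio = original_size / compressed_size = 21808 / 19122.89 = 1.1404

Compression ratio = 1.1404


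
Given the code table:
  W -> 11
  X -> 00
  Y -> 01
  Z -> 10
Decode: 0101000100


Decoding:
01 -> Y
01 -> Y
00 -> X
01 -> Y
00 -> X


Result: YYXYX


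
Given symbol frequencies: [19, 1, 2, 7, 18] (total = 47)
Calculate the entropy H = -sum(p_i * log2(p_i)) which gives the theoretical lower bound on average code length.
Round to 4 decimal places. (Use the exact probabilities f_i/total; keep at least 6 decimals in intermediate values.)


Per-symbol terms -p_i * log2(p_i) with p_i = f_i/47:
  p = 19/47 = 0.404255: log2(p) = -1.306661, -p*log2(p) = 0.528225
  p = 1/47 = 0.021277: log2(p) = -5.554589, -p*log2(p) = 0.118183
  p = 2/47 = 0.042553: log2(p) = -4.554589, -p*log2(p) = 0.193812
  p = 7/47 = 0.148936: log2(p) = -2.747234, -p*log2(p) = 0.409163
  p = 18/47 = 0.382979: log2(p) = -1.384664, -p*log2(p) = 0.530297
H = 0.528225 + 0.118183 + 0.193812 + 0.409163 + 0.530297 = 1.779680

H = 1.7797 bits/symbol


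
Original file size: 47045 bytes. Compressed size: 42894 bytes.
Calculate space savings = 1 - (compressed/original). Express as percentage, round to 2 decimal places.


ratio = compressed/original = 42894/47045 = 0.911765
savings = 1 - ratio = 1 - 0.911765 = 0.088235
as a percentage: 0.088235 * 100 = 8.82%

Space savings = 1 - 42894/47045 = 8.82%


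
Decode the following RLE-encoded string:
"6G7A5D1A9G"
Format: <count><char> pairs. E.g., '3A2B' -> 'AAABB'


Expanding each <count><char> pair:
  6G -> 'GGGGGG'
  7A -> 'AAAAAAA'
  5D -> 'DDDDD'
  1A -> 'A'
  9G -> 'GGGGGGGGG'

Decoded = GGGGGGAAAAAAADDDDDAGGGGGGGGG


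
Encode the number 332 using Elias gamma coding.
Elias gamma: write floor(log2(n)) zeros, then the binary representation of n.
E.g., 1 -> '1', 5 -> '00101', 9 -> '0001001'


num_bits = floor(log2(332)) + 1 = 9
leading_zeros = num_bits - 1 = 8
binary(332) = 101001100

Elias gamma(332) = '00000000' + '101001100' = 00000000101001100 (17 bits)


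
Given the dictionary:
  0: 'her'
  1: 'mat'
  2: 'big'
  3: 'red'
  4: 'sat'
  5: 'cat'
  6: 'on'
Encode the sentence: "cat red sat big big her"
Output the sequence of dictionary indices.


Look up each word in the dictionary:
  'cat' -> 5
  'red' -> 3
  'sat' -> 4
  'big' -> 2
  'big' -> 2
  'her' -> 0

Encoded: [5, 3, 4, 2, 2, 0]


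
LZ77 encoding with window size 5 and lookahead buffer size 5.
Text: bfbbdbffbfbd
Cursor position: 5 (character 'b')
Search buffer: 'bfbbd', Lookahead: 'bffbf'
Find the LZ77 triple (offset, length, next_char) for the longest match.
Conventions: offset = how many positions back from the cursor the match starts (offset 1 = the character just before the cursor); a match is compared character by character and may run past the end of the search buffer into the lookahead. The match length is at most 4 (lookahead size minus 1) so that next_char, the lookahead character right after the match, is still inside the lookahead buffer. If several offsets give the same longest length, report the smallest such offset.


Try each offset into the search buffer:
  offset=1 (pos 4, char 'd'): match length 0
  offset=2 (pos 3, char 'b'): match length 1
  offset=3 (pos 2, char 'b'): match length 1
  offset=4 (pos 1, char 'f'): match length 0
  offset=5 (pos 0, char 'b'): match length 2
Longest match has length 2 at offset 5.
next_char = character at position 5 + 2 = 7 -> 'f'

Best match: offset=5, length=2 (matching 'bf' starting at position 0)
LZ77 triple: (5, 2, 'f')


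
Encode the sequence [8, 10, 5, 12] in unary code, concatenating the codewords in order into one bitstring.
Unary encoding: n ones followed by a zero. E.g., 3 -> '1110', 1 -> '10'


Encode each number as n ones followed by a terminating 0:
  8 -> 111111110 (9 bits)
  10 -> 11111111110 (11 bits)
  5 -> 111110 (6 bits)
  12 -> 1111111111110 (13 bits)
Total length = 9 + 11 + 6 + 13 = 39 bits.

Unary([8, 10, 5, 12]) = 111111110111111111101111101111111111110 (39 bits)


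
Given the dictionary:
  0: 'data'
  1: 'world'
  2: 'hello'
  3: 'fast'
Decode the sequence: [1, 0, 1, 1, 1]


Look up each index in the dictionary:
  1 -> 'world'
  0 -> 'data'
  1 -> 'world'
  1 -> 'world'
  1 -> 'world'

Decoded: "world data world world world"


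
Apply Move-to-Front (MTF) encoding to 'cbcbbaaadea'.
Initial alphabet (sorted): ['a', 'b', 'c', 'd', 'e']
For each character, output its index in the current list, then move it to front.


MTF encoding:
'c': index 2 in ['a', 'b', 'c', 'd', 'e'] -> ['c', 'a', 'b', 'd', 'e']
'b': index 2 in ['c', 'a', 'b', 'd', 'e'] -> ['b', 'c', 'a', 'd', 'e']
'c': index 1 in ['b', 'c', 'a', 'd', 'e'] -> ['c', 'b', 'a', 'd', 'e']
'b': index 1 in ['c', 'b', 'a', 'd', 'e'] -> ['b', 'c', 'a', 'd', 'e']
'b': index 0 in ['b', 'c', 'a', 'd', 'e'] -> ['b', 'c', 'a', 'd', 'e']
'a': index 2 in ['b', 'c', 'a', 'd', 'e'] -> ['a', 'b', 'c', 'd', 'e']
'a': index 0 in ['a', 'b', 'c', 'd', 'e'] -> ['a', 'b', 'c', 'd', 'e']
'a': index 0 in ['a', 'b', 'c', 'd', 'e'] -> ['a', 'b', 'c', 'd', 'e']
'd': index 3 in ['a', 'b', 'c', 'd', 'e'] -> ['d', 'a', 'b', 'c', 'e']
'e': index 4 in ['d', 'a', 'b', 'c', 'e'] -> ['e', 'd', 'a', 'b', 'c']
'a': index 2 in ['e', 'd', 'a', 'b', 'c'] -> ['a', 'e', 'd', 'b', 'c']


Output: [2, 2, 1, 1, 0, 2, 0, 0, 3, 4, 2]


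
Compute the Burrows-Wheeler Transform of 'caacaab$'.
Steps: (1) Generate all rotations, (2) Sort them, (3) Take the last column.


Rotations (sorted):
  0: $caacaab -> last char: b
  1: aab$caac -> last char: c
  2: aacaab$c -> last char: c
  3: ab$caaca -> last char: a
  4: acaab$ca -> last char: a
  5: b$caacaa -> last char: a
  6: caab$caa -> last char: a
  7: caacaab$ -> last char: $


BWT = bccaaaa$


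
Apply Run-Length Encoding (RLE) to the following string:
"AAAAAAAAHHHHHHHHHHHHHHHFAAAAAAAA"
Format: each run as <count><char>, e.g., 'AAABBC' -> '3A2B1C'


Scanning runs left to right:
  i=0: run of 'A' x 8 -> '8A'
  i=8: run of 'H' x 15 -> '15H'
  i=23: run of 'F' x 1 -> '1F'
  i=24: run of 'A' x 8 -> '8A'

RLE = 8A15H1F8A


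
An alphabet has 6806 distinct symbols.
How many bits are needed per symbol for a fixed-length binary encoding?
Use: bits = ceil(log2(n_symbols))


log2(6806) = 12.7326
Bracket: 2^12 = 4096 < 6806 <= 2^13 = 8192
So ceil(log2(6806)) = 13

bits = ceil(log2(6806)) = ceil(12.7326) = 13 bits


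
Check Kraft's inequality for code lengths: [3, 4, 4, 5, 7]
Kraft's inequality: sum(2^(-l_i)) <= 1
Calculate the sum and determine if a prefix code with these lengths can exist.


Sum = 2^(-3) + 2^(-4) + 2^(-4) + 2^(-5) + 2^(-7)
    = 0.125 + 0.0625 + 0.0625 + 0.03125 + 0.0078125
    = 37/128 = 0.2890625
Since 0.2890625 <= 1, Kraft's inequality IS satisfied.
A prefix code with these lengths CAN exist.

Kraft sum = 0.2890625. Satisfied.


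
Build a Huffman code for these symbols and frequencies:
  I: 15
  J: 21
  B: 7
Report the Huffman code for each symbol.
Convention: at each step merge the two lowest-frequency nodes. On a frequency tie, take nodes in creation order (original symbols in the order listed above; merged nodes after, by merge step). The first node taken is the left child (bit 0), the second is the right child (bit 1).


Huffman tree construction:
Step 1: Merge B(7) + I(15) = 22
Step 2: Merge J(21) + (B+I)(22) = 43
Read each symbol's code off the tree from the root (left child = 0, right child = 1).

Codes:
  I: 11 (length 2)
  J: 0 (length 1)
  B: 10 (length 2)
Average code length: 65/43 = 1.5116 bits/symbol


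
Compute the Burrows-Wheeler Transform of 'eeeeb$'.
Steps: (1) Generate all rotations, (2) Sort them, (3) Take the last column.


Rotations (sorted):
  0: $eeeeb -> last char: b
  1: b$eeee -> last char: e
  2: eb$eee -> last char: e
  3: eeb$ee -> last char: e
  4: eeeb$e -> last char: e
  5: eeeeb$ -> last char: $


BWT = beeee$


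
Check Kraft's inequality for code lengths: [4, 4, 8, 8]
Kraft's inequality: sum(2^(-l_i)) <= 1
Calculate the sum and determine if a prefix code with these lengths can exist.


Sum = 2^(-4) + 2^(-4) + 2^(-8) + 2^(-8)
    = 0.0625 + 0.0625 + 0.00390625 + 0.00390625
    = 34/256 = 0.1328125
Since 0.1328125 <= 1, Kraft's inequality IS satisfied.
A prefix code with these lengths CAN exist.

Kraft sum = 0.1328125. Satisfied.


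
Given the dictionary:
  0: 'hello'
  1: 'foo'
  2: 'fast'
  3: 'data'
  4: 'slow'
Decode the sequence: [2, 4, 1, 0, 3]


Look up each index in the dictionary:
  2 -> 'fast'
  4 -> 'slow'
  1 -> 'foo'
  0 -> 'hello'
  3 -> 'data'

Decoded: "fast slow foo hello data"


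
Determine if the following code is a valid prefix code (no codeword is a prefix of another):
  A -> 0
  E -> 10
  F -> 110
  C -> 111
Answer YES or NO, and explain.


Checking each pair (does one codeword prefix another?):
  A='0' vs E='10': no prefix
  A='0' vs F='110': no prefix
  A='0' vs C='111': no prefix
  E='10' vs A='0': no prefix
  E='10' vs F='110': no prefix
  E='10' vs C='111': no prefix
  F='110' vs A='0': no prefix
  F='110' vs E='10': no prefix
  F='110' vs C='111': no prefix
  C='111' vs A='0': no prefix
  C='111' vs E='10': no prefix
  C='111' vs F='110': no prefix
No violation found over all pairs.

YES -- this is a valid prefix code. No codeword is a prefix of any other codeword.


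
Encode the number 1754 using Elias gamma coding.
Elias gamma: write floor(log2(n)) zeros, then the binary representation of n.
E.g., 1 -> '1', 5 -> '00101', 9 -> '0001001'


num_bits = floor(log2(1754)) + 1 = 11
leading_zeros = num_bits - 1 = 10
binary(1754) = 11011011010

Elias gamma(1754) = '0000000000' + '11011011010' = 000000000011011011010 (21 bits)


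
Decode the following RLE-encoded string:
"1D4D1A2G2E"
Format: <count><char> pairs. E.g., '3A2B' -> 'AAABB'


Expanding each <count><char> pair:
  1D -> 'D'
  4D -> 'DDDD'
  1A -> 'A'
  2G -> 'GG'
  2E -> 'EE'

Decoded = DDDDDAGGEE


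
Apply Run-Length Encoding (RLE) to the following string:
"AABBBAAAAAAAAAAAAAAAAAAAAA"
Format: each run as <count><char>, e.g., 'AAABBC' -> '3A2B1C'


Scanning runs left to right:
  i=0: run of 'A' x 2 -> '2A'
  i=2: run of 'B' x 3 -> '3B'
  i=5: run of 'A' x 21 -> '21A'

RLE = 2A3B21A


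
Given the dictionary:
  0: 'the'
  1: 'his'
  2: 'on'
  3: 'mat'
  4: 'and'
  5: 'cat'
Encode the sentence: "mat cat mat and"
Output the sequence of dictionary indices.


Look up each word in the dictionary:
  'mat' -> 3
  'cat' -> 5
  'mat' -> 3
  'and' -> 4

Encoded: [3, 5, 3, 4]


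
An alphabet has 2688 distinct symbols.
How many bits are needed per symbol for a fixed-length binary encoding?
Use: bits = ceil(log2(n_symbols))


log2(2688) = 11.3923
Bracket: 2^11 = 2048 < 2688 <= 2^12 = 4096
So ceil(log2(2688)) = 12

bits = ceil(log2(2688)) = ceil(11.3923) = 12 bits


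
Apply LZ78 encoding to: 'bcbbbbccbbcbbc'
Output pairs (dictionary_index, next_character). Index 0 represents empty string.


LZ78 encoding steps:
Dictionary: {0: ''}
Step 1: w='' (idx 0), next='b' -> output (0, 'b'), add 'b' as idx 1
Step 2: w='' (idx 0), next='c' -> output (0, 'c'), add 'c' as idx 2
Step 3: w='b' (idx 1), next='b' -> output (1, 'b'), add 'bb' as idx 3
Step 4: w='bb' (idx 3), next='c' -> output (3, 'c'), add 'bbc' as idx 4
Step 5: w='c' (idx 2), next='b' -> output (2, 'b'), add 'cb' as idx 5
Step 6: w='b' (idx 1), next='c' -> output (1, 'c'), add 'bc' as idx 6
Step 7: w='bbc' (idx 4), end of input -> output (4, '')


Encoded: [(0, 'b'), (0, 'c'), (1, 'b'), (3, 'c'), (2, 'b'), (1, 'c'), (4, '')]


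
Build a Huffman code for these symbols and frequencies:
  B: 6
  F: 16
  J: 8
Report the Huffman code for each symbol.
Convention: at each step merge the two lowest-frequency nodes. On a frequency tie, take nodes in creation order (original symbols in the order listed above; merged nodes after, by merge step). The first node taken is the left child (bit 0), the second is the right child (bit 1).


Huffman tree construction:
Step 1: Merge B(6) + J(8) = 14
Step 2: Merge (B+J)(14) + F(16) = 30
Read each symbol's code off the tree from the root (left child = 0, right child = 1).

Codes:
  B: 00 (length 2)
  F: 1 (length 1)
  J: 01 (length 2)
Average code length: 44/30 = 1.4667 bits/symbol


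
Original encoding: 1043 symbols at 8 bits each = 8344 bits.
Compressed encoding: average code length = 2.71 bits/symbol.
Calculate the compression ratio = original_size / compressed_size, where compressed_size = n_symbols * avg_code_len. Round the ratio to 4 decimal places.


original_size = n_symbols * orig_bits = 1043 * 8 = 8344 bits
compressed_size = n_symbols * avg_code_len = 1043 * 2.71 = 2826.53 bits
ratio = original_size / compressed_size = 8344 / 2826.53 = 2.952

Compression ratio = 2.952


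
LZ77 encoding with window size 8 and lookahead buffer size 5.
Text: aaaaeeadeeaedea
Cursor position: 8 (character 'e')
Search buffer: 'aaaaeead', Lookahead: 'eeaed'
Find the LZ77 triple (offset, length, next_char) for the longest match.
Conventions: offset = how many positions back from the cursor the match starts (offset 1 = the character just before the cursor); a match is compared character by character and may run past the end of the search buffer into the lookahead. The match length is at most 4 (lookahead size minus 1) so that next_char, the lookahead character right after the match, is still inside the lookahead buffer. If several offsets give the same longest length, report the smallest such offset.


Try each offset into the search buffer:
  offset=1 (pos 7, char 'd'): match length 0
  offset=2 (pos 6, char 'a'): match length 0
  offset=3 (pos 5, char 'e'): match length 1
  offset=4 (pos 4, char 'e'): match length 3
  offset=5 (pos 3, char 'a'): match length 0
  offset=6 (pos 2, char 'a'): match length 0
  offset=7 (pos 1, char 'a'): match length 0
  offset=8 (pos 0, char 'a'): match length 0
Longest match has length 3 at offset 4.
next_char = character at position 8 + 3 = 11 -> 'e'

Best match: offset=4, length=3 (matching 'eea' starting at position 4)
LZ77 triple: (4, 3, 'e')


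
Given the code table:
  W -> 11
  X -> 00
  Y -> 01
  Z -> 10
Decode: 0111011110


Decoding:
01 -> Y
11 -> W
01 -> Y
11 -> W
10 -> Z


Result: YWYWZ


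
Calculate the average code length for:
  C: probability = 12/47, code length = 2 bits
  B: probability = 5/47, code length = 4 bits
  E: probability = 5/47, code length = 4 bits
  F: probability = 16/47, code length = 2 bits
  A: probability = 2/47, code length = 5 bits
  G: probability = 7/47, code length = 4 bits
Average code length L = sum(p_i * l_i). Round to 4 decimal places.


Weighted contributions p_i * l_i:
  C: (12/47) * 2 = 24/47
  B: (5/47) * 4 = 20/47
  E: (5/47) * 4 = 20/47
  F: (16/47) * 2 = 32/47
  A: (2/47) * 5 = 10/47
  G: (7/47) * 4 = 28/47
Sum = (24 + 20 + 20 + 32 + 10 + 28)/47 = 134/47

L = 134/47 = 2.8511 bits/symbol


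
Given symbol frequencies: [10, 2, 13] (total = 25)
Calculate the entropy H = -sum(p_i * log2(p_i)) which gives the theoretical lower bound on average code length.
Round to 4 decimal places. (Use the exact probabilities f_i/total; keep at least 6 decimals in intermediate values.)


Per-symbol terms -p_i * log2(p_i) with p_i = f_i/25:
  p = 10/25 = 0.400000: log2(p) = -1.321928, -p*log2(p) = 0.528771
  p = 2/25 = 0.080000: log2(p) = -3.643856, -p*log2(p) = 0.291508
  p = 13/25 = 0.520000: log2(p) = -0.943416, -p*log2(p) = 0.490577
H = 0.528771 + 0.291508 + 0.490577 = 1.310856

H = 1.3109 bits/symbol


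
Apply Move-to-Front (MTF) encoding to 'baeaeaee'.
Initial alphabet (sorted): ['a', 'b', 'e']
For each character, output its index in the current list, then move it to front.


MTF encoding:
'b': index 1 in ['a', 'b', 'e'] -> ['b', 'a', 'e']
'a': index 1 in ['b', 'a', 'e'] -> ['a', 'b', 'e']
'e': index 2 in ['a', 'b', 'e'] -> ['e', 'a', 'b']
'a': index 1 in ['e', 'a', 'b'] -> ['a', 'e', 'b']
'e': index 1 in ['a', 'e', 'b'] -> ['e', 'a', 'b']
'a': index 1 in ['e', 'a', 'b'] -> ['a', 'e', 'b']
'e': index 1 in ['a', 'e', 'b'] -> ['e', 'a', 'b']
'e': index 0 in ['e', 'a', 'b'] -> ['e', 'a', 'b']


Output: [1, 1, 2, 1, 1, 1, 1, 0]


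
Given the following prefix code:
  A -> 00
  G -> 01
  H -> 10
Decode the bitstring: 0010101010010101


Decoding step by step:
Bits 00 -> A
Bits 10 -> H
Bits 10 -> H
Bits 10 -> H
Bits 10 -> H
Bits 01 -> G
Bits 01 -> G
Bits 01 -> G


Decoded message: AHHHHGGG


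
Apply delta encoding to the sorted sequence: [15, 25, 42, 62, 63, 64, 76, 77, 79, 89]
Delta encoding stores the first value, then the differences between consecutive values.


First value: 15
Deltas:
  25 - 15 = 10
  42 - 25 = 17
  62 - 42 = 20
  63 - 62 = 1
  64 - 63 = 1
  76 - 64 = 12
  77 - 76 = 1
  79 - 77 = 2
  89 - 79 = 10


Delta encoded: [15, 10, 17, 20, 1, 1, 12, 1, 2, 10]


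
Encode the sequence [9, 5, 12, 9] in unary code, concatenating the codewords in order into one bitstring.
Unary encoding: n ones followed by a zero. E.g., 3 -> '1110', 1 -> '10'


Encode each number as n ones followed by a terminating 0:
  9 -> 1111111110 (10 bits)
  5 -> 111110 (6 bits)
  12 -> 1111111111110 (13 bits)
  9 -> 1111111110 (10 bits)
Total length = 10 + 6 + 13 + 10 = 39 bits.

Unary([9, 5, 12, 9]) = 111111111011111011111111111101111111110 (39 bits)


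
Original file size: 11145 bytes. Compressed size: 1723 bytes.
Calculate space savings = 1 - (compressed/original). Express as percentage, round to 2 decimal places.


ratio = compressed/original = 1723/11145 = 0.154598
savings = 1 - ratio = 1 - 0.154598 = 0.845402
as a percentage: 0.845402 * 100 = 84.54%

Space savings = 1 - 1723/11145 = 84.54%
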